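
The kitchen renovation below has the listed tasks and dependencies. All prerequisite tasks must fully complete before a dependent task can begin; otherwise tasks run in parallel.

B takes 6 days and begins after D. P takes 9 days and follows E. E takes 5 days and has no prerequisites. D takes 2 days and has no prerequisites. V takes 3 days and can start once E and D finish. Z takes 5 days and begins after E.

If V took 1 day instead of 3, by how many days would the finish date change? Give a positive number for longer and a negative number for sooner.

The binding path is E→P = 5+9 = 14; finish at 14 days.
The longest path through V is only 8 days, so V has float 6.
No other chain overtakes it, so the finish is 14 days.
Change in finish: 14 − 14 = +0 days.

0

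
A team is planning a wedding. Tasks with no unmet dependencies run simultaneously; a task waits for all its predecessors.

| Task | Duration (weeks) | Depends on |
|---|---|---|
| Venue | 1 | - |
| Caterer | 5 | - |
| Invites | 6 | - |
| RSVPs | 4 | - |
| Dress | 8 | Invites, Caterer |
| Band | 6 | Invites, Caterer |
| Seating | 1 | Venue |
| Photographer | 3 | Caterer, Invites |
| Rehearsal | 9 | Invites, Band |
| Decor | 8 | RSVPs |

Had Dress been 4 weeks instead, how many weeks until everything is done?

Baseline: Invites→Band→Rehearsal = 6+6+9 = 21 → 21 weeks.
Dress has 7 weeks of float (longest path through it is 14).
No other chain overtakes it, so the finish is 21 weeks.

21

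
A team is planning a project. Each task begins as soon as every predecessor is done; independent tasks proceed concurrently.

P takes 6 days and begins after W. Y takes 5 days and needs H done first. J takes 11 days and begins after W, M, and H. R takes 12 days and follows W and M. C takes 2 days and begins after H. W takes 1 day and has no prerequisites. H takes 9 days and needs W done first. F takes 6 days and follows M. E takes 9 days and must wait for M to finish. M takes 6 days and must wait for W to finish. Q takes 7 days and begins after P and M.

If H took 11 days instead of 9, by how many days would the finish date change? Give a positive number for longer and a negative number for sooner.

The binding path is W→H→J = 1+9+11 = 21; finish at 21 days.
H lies on that path, so at 11 days the path becomes 23 days.
The critical path is still W→H→J; finish is now 23 days.
Change in finish: 23 − 21 = +2 days.

2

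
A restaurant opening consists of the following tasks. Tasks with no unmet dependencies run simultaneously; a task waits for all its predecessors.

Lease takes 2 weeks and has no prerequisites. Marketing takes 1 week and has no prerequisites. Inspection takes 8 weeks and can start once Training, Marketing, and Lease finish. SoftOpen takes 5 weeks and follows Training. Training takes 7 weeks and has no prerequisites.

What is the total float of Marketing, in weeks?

The longest chain is Training→Inspection = 7+8 = 15; overall finish 15 weeks.
Marketing finishes as early as 1 and must finish by 7.
Float = 15 − 9 = 6.

6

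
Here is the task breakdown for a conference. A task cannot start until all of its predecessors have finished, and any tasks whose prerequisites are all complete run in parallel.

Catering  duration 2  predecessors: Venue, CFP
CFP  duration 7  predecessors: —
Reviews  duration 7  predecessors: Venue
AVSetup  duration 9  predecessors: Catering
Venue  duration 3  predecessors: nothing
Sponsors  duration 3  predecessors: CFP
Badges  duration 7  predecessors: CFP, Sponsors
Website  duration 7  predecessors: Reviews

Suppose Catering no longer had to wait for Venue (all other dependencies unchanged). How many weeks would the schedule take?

18

With the dependency in place, CFP→Catering→AVSetup = 7+2+9 = 18 sets the finish at 18 weeks.
Dropping Venue→Catering doesn't change Catering's earliest start (7); another predecessor still binds.
After: CFP→Catering→AVSetup = 7+2+9 = 18 → 18 weeks.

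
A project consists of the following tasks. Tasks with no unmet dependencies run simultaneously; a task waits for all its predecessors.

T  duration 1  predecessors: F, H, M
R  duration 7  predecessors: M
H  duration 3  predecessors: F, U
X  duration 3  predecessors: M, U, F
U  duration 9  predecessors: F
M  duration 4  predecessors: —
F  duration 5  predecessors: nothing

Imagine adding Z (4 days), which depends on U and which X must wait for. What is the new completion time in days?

Originally the plan takes 18 days.
With Z inserted, X now waits for max(M, U, F, Z).
New critical path: F→U→Z→X = 5+9+4+3 = 21 ⇒ 21 days.

21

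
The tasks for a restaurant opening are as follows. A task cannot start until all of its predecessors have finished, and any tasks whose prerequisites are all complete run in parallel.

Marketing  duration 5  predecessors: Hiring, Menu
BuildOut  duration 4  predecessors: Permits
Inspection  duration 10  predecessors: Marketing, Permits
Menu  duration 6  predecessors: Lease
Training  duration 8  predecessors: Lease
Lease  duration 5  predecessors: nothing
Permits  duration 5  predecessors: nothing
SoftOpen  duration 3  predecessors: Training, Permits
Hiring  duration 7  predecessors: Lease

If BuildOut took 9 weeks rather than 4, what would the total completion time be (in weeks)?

27

Critical path before the change: Lease→Hiring→Marketing→Inspection = 5+7+5+10 = 27 giving 27 weeks.
BuildOut is off the critical path — its longest chain is 9 weeks, giving 18 of slack.
That remains the longest chain; total 27 weeks.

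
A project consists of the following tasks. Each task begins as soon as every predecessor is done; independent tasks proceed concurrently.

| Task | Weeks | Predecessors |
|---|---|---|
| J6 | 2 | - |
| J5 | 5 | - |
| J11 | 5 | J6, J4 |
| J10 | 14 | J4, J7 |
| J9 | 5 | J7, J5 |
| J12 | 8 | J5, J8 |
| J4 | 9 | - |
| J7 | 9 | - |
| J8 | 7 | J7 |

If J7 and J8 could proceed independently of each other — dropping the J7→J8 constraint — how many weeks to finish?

Original critical path: J7→J8→J12 = 9+7+8 = 24 ⇒ 24 weeks.
Without J7→J8, J8's earliest start moves from 9 to 0.
After: J4→J10 = 9+14 = 23 → 23 weeks.

23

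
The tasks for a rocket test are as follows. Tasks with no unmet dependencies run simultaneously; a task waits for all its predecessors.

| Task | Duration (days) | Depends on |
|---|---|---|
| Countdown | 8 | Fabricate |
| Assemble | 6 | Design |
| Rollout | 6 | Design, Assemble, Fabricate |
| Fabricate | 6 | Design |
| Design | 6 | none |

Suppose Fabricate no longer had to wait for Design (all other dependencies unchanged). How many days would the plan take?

18

Before: longest chain Design→Fabricate→Countdown = 6+6+8 = 20, finish 20.
Without Design→Fabricate, Fabricate's earliest start moves from 6 to 0.
After: Design→Assemble→Rollout = 6+6+6 = 18 → 18 days.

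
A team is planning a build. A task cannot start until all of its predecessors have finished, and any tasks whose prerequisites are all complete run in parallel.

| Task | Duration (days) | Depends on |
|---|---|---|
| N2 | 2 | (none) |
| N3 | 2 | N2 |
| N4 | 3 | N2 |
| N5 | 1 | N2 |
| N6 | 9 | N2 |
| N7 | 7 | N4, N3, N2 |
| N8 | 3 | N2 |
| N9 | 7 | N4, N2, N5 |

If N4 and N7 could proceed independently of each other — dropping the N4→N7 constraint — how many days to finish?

Original critical path: N2→N4→N7 = 2+3+7 = 12 ⇒ 12 days.
Without N4→N7, N7's earliest start moves from 5 to 4.
After: N2→N4→N9 = 2+3+7 = 12 → 12 days.

12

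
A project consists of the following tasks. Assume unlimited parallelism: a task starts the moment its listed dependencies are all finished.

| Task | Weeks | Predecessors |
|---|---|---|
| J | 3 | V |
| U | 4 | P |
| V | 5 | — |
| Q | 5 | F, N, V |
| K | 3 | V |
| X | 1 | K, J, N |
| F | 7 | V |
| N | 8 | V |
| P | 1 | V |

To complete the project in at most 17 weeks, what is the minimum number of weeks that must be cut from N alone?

Current finish: 18 weeks; target: 17.
N is on every critical path, so each week cut from N cuts the finish by one (this holds down to a finish of 17).
Need 18 − 17 = 1 week off N → N becomes 7 weeks, finish becomes 17.

1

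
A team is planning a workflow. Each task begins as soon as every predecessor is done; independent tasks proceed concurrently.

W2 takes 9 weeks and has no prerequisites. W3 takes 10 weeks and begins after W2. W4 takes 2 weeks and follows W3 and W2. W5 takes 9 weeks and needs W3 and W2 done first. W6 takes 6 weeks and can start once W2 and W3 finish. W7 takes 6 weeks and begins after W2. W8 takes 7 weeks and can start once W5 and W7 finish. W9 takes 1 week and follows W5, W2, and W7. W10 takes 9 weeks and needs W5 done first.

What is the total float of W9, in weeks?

W2→W3→W5→W10 = 9+10+9+9 = 37 sets the makespan at 37 weeks.
W9 finishes as early as 29 and must finish by 37.
Slack of W9 = 36 − 28 = 8 weeks.

8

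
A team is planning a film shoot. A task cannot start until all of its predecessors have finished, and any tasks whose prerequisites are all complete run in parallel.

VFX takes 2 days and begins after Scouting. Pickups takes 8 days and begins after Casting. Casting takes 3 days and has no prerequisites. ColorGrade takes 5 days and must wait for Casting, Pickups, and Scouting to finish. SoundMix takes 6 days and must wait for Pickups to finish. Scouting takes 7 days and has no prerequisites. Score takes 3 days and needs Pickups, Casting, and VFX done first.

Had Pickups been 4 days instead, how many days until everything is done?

Baseline: Casting→Pickups→SoundMix = 3+8+6 = 17 → 17 days.
Pickups is on the critical path; changing it to 4 makes that path 13 days.
That remains the longest chain; total 13 days.

13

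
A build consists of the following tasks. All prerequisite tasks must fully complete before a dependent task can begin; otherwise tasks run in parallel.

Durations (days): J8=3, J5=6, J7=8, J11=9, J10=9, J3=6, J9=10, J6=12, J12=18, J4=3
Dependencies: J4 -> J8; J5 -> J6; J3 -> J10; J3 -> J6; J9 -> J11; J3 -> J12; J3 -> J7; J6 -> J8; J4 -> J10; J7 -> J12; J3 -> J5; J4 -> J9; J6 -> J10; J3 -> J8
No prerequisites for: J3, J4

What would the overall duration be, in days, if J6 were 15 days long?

36

Critical path before the change: J3→J5→J6→J10 = 6+6+12+9 = 33 giving 33 days.
J6 lies on that path, so at 15 days the path becomes 36 days.
That remains the longest chain; total 36 days.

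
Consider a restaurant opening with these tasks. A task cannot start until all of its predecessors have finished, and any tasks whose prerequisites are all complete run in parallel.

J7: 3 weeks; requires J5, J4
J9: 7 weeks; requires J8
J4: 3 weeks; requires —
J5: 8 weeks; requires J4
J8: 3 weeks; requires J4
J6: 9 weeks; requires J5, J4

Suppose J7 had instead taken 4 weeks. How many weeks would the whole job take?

Baseline: J4→J5→J6 = 3+8+9 = 20 → 20 weeks.
J7 is off the critical path — its longest chain is 14 weeks, giving 6 of slack.
That remains the longest chain; total 20 weeks.

20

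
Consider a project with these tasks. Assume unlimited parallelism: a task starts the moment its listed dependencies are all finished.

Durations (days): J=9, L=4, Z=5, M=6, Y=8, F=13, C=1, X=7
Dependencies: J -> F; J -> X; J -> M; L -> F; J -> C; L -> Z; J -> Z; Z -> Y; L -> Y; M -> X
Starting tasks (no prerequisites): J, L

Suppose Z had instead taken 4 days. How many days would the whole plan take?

The binding path is J→Z→Y = 9+5+8 = 22; finish at 22 days.
Z is on the critical path; changing it to 4 makes that path 21 days.
New critical path: J→M→X = 9+6+7 = 22 ⇒ 22 days.

22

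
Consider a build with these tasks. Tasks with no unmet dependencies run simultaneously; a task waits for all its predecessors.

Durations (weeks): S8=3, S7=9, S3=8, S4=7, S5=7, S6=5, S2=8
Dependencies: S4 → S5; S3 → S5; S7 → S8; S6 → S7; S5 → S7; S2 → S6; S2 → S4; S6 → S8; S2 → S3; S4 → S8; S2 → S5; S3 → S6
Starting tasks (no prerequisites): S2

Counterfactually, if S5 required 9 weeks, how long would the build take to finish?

37

The binding path is S2→S3→S5→S7→S8 = 8+8+7+9+3 = 35; finish at 35 weeks.
S5 is on the critical path; changing it to 9 makes that path 37 weeks.
That remains the longest chain; total 37 weeks.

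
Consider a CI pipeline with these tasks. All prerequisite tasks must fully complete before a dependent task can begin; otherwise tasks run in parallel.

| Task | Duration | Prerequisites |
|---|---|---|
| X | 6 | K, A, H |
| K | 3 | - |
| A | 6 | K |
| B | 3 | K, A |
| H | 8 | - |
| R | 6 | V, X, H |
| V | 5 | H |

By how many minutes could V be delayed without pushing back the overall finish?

2

K→A→X→R = 3+6+6+6 = 21 sets the makespan at 21 minutes.
The longest chain containing V totals 19 minutes.
Slack of V = 10 − 8 = 2 minutes.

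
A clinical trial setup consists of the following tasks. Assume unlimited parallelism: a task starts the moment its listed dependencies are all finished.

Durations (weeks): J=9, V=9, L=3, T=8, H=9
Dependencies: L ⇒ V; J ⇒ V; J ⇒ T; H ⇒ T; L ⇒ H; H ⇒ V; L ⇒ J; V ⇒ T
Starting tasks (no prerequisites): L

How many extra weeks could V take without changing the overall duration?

Critical path: L→H→V→T = 3+9+9+8 = 29, so the finish is 29 weeks.
Longest path through V: 29 weeks (earliest finish 21, latest finish 21).
Float = 29 − 29 = 0.

0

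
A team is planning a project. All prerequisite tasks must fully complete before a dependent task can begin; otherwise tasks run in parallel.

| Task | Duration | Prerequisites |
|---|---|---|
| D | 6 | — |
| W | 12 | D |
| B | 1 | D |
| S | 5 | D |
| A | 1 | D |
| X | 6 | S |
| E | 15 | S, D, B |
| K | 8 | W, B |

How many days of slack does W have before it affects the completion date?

0

D→W→K = 6+12+8 = 26 sets the makespan at 26 days.
The longest chain containing W totals 26 days.
Slack of W = 6 − 6 = 0 days.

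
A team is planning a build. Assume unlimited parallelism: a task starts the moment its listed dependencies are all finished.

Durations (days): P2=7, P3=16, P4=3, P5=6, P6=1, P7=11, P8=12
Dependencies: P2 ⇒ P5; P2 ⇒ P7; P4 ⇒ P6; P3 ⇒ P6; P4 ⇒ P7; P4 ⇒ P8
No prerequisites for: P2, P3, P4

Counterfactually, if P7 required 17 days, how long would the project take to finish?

Baseline: P2→P7 = 7+11 = 18 → 18 days.
P7 lies on that path, so at 17 days the path becomes 24 days.
That remains the longest chain; total 24 days.

24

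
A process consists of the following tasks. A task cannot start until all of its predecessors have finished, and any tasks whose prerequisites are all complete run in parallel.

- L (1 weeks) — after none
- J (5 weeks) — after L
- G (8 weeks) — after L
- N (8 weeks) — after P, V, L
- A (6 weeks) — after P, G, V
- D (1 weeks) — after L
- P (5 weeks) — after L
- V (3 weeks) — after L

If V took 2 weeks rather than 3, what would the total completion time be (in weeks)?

Actual critical path: L→G→A = 1+8+6 = 15 ⇒ 15 weeks.
V has 3 weeks of float (longest path through it is 12).
That remains the longest chain; total 15 weeks.

15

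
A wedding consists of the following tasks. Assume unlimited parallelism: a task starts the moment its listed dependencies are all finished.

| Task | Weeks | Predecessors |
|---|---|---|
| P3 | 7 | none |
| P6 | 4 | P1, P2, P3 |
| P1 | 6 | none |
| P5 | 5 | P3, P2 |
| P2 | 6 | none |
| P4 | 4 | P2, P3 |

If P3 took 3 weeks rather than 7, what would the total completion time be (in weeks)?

11

As given, the longest chain is P3→P5 = 7+5 = 12, so the finish is 12 weeks.
Since P3 is critical, the -4 change carries straight to that chain (now 8 weeks).
New critical path: P2→P5 = 6+5 = 11 ⇒ 11 weeks.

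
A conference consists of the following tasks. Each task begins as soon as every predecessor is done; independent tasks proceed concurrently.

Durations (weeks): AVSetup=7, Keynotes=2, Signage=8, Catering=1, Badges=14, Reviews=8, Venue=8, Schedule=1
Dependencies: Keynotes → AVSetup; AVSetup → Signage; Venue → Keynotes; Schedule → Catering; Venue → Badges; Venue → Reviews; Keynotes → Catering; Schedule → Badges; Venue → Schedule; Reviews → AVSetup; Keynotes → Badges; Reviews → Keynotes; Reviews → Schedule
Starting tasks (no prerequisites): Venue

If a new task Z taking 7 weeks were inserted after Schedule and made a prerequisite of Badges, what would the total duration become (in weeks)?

38

Originally the schedule takes 33 weeks.
With Z inserted, Badges now waits for max(Venue, Keynotes, Schedule, Z).
New critical path: Venue→Reviews→Schedule→Z→Badges = 8+8+1+7+14 = 38 ⇒ 38 weeks.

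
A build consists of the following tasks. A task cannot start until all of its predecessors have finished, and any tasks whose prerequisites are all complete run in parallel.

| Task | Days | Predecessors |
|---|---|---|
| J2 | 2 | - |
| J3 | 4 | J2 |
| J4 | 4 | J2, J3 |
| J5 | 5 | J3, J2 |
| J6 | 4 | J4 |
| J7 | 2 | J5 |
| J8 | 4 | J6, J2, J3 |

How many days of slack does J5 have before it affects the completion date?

J2→J3→J4→J6→J8 = 2+4+4+4+4 = 18 sets the makespan at 18 days.
Longest path through J5: 13 days (earliest finish 11, latest finish 16).
Float = 18 − 13 = 5.

5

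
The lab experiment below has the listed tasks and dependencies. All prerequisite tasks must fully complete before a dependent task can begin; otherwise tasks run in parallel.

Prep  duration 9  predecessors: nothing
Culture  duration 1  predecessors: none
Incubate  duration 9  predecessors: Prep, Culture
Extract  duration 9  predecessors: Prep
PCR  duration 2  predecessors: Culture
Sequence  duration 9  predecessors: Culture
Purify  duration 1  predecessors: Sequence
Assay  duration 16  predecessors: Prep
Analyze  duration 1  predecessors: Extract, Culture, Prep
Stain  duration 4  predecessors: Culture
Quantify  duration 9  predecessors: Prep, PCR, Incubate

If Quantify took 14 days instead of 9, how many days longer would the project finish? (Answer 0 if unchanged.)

As given, the longest chain is Prep→Incubate→Quantify = 9+9+9 = 27, so the finish is 27 days.
Quantify is on the critical path; changing it to 14 makes that path 32 days.
That remains the longest chain; total 32 days.
Change in finish: 32 − 27 = +5 days.

5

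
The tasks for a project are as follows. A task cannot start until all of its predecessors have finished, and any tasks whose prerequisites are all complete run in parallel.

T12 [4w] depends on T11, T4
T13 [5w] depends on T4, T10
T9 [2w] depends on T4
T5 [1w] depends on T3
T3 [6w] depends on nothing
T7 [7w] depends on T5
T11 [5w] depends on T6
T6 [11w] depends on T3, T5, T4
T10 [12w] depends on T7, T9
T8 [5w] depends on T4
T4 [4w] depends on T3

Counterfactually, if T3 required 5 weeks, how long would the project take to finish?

Actual critical path: T3→T5→T7→T10→T13 = 6+1+7+12+5 = 31 ⇒ 31 weeks.
T3 lies on that path, so at 5 weeks the path becomes 30 weeks.
No other chain overtakes it, so the finish is 30 weeks.

30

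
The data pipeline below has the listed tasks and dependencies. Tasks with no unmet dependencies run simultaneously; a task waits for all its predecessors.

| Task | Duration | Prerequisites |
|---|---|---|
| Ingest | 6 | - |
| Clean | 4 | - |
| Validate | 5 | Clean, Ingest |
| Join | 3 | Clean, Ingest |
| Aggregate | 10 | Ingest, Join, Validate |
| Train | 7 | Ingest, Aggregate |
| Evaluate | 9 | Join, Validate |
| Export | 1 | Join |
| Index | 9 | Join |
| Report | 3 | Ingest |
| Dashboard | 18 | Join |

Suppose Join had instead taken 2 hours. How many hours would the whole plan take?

Actual critical path: Ingest→Validate→Aggregate→Train = 6+5+10+7 = 28 ⇒ 28 hours.
Join is off the critical path — its longest chain is 27 hours, giving 1 of slack.
No other chain overtakes it, so the finish is 28 hours.

28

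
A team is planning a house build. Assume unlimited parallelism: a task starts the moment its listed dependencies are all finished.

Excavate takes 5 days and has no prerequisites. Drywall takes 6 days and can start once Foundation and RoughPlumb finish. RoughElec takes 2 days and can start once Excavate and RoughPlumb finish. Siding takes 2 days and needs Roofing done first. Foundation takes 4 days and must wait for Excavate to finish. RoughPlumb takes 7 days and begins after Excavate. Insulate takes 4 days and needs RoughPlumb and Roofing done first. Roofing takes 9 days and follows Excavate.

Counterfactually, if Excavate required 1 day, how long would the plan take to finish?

14

As given, the longest chain is Excavate→Roofing→Insulate = 5+9+4 = 18, so the finish is 18 days.
Excavate lies on that path, so at 1 day the path becomes 14 days.
No other chain overtakes it, so the finish is 14 days.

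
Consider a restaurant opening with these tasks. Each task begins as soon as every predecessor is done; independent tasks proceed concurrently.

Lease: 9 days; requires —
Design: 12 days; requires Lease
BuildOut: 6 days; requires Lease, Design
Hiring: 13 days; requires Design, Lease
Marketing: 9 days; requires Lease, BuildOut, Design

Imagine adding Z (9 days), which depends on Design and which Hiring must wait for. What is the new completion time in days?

Originally the plan takes 36 days.
With Z inserted, Hiring now waits for max(Design, Lease, Z).
New critical path: Lease→Design→Z→Hiring = 9+12+9+13 = 43 ⇒ 43 days.

43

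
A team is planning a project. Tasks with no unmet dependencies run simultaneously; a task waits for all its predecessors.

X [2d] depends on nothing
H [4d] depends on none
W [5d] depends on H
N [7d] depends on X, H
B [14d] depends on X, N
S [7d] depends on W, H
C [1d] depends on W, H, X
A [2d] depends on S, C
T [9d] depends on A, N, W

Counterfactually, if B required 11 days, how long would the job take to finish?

The binding path is H→W→S→A→T = 4+5+7+2+9 = 27; finish at 27 days.
B is off the critical path — its longest chain is 25 days, giving 2 of slack.
The critical path is still H→W→S→A→T; finish is now 27 days.

27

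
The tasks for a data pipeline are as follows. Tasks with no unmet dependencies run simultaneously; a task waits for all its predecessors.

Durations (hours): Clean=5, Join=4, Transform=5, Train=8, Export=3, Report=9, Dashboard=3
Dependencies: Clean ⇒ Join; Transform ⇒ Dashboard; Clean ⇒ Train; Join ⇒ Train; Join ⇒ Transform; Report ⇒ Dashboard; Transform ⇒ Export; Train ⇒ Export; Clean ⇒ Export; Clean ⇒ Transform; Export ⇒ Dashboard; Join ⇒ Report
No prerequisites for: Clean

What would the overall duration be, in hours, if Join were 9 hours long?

The binding path is Clean→Join→Train→Export→Dashboard = 5+4+8+3+3 = 23; finish at 23 hours.
Join is on the critical path; changing it to 9 makes that path 28 hours.
That remains the longest chain; total 28 hours.

28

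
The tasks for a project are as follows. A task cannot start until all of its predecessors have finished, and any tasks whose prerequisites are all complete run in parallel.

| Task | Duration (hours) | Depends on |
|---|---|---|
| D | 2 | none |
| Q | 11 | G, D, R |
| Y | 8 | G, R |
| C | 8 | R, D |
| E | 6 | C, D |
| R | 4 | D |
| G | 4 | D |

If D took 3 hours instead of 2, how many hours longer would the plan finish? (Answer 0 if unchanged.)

The binding path is D→R→C→E = 2+4+8+6 = 20; finish at 20 hours.
D lies on that path, so at 3 hours the path becomes 21 hours.
That remains the longest chain; total 21 hours.
Change in finish: 21 − 20 = +1 hours.

1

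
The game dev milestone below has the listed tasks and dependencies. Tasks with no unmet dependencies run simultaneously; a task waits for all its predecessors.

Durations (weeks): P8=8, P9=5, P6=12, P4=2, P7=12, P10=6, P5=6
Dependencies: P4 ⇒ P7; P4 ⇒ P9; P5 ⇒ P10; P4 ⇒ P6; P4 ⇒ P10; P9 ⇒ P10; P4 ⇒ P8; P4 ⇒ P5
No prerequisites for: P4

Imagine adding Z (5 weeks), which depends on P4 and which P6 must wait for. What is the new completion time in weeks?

Originally the plan takes 14 weeks.
With Z inserted, P6 now waits for max(P4, Z).
New critical path: P4→Z→P6 = 2+5+12 = 19 ⇒ 19 weeks.

19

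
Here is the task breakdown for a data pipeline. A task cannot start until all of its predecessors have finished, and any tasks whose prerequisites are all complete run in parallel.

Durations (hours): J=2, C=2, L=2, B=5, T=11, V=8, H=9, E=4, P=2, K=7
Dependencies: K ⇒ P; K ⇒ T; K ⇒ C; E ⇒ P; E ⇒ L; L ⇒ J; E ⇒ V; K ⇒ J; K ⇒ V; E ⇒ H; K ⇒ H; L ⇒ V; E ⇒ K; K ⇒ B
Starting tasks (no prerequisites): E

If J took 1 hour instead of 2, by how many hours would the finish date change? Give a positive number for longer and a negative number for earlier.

0

As given, the longest chain is E→K→T = 4+7+11 = 22, so the finish is 22 hours.
J has 9 hours of float (longest path through it is 13).
The critical path is still E→K→T; finish is now 22 hours.
Change in finish: 22 − 22 = +0 hours.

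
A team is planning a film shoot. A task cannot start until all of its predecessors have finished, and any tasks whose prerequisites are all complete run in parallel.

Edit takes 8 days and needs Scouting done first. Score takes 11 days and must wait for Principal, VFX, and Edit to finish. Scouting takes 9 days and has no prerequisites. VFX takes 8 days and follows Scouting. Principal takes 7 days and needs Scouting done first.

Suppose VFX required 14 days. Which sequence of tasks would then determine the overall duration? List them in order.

Baseline: Scouting→VFX→Score = 9+8+11 = 28 → 28 days.
Since VFX is critical, the +6 change carries straight to that chain (now 34 days).
The critical path is still Scouting→VFX→Score; finish is now 34 days.

Scouting, VFX, Score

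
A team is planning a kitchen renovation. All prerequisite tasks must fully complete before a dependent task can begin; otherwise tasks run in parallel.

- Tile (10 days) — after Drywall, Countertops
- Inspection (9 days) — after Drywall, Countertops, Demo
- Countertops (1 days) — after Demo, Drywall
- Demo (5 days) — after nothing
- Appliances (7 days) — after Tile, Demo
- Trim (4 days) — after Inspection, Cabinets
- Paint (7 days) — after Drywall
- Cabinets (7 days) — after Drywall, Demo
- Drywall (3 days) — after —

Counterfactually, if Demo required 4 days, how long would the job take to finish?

22

The binding path is Demo→Countertops→Tile→Appliances = 5+1+10+7 = 23; finish at 23 days.
Demo is on the critical path; changing it to 4 makes that path 22 days.
No other chain overtakes it, so the finish is 22 days.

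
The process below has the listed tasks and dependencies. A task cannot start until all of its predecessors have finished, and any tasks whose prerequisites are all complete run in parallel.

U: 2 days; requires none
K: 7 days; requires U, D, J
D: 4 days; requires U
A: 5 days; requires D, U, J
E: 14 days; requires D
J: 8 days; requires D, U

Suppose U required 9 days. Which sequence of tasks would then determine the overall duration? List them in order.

U, D, J, K

Actual critical path: U→D→J→K = 2+4+8+7 = 21 ⇒ 21 days.
U is on the critical path; changing it to 9 makes that path 28 days.
That remains the longest chain; total 28 days.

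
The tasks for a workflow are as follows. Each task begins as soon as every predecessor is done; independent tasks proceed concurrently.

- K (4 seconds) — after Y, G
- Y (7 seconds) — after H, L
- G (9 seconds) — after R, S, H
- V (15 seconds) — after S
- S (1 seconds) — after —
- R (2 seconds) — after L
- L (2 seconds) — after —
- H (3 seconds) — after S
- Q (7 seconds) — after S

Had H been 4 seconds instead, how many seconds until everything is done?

Actual critical path: S→H→G→K = 1+3+9+4 = 17 ⇒ 17 seconds.
Since H is critical, the +1 change carries straight to that chain (now 18 seconds).
The critical path is still S→H→G→K; finish is now 18 seconds.

18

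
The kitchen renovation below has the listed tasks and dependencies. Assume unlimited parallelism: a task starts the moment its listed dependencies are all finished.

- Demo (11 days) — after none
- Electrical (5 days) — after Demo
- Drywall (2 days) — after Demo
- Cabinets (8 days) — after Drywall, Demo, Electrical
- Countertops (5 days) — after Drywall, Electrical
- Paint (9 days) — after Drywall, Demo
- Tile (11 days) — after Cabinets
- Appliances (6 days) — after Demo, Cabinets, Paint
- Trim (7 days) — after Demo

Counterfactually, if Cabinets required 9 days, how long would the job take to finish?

Actual critical path: Demo→Electrical→Cabinets→Tile = 11+5+8+11 = 35 ⇒ 35 days.
Since Cabinets is critical, the +1 change carries straight to that chain (now 36 days).
No other chain overtakes it, so the finish is 36 days.

36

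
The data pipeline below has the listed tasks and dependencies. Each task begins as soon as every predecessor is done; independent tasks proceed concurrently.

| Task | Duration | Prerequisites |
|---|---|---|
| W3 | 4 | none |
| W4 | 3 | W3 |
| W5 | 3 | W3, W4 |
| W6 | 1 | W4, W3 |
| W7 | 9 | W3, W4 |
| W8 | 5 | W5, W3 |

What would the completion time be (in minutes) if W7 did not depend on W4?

Original critical path: W3→W4→W7 = 4+3+9 = 16 ⇒ 16 minutes.
Without W4→W7, W7's earliest start moves from 7 to 4.
After: W3→W4→W5→W8 = 4+3+3+5 = 15 → 15 minutes.

15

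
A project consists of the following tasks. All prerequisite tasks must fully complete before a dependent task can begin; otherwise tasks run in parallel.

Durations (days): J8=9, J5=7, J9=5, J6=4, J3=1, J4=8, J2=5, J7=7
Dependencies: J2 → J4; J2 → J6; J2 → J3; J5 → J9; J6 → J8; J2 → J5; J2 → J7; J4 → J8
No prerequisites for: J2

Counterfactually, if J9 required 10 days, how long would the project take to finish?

Critical path before the change: J2→J4→J8 = 5+8+9 = 22 giving 22 days.
J9 is off the critical path — its longest chain is 17 days, giving 5 of slack.
No other chain overtakes it, so the finish is 22 days.

22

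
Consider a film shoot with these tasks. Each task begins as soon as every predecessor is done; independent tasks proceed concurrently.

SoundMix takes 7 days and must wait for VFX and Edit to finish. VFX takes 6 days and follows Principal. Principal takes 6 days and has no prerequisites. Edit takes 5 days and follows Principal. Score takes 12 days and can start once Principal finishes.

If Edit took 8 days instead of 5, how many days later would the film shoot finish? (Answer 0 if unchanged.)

2

The binding path is Principal→VFX→SoundMix = 6+6+7 = 19; finish at 19 days.
The longest path through Edit is only 18 days, so Edit has float 1.
The binding chain switches to Principal→Edit→SoundMix = 6+8+7 = 21; finish 21 days.
Change in finish: 21 − 19 = +2 days.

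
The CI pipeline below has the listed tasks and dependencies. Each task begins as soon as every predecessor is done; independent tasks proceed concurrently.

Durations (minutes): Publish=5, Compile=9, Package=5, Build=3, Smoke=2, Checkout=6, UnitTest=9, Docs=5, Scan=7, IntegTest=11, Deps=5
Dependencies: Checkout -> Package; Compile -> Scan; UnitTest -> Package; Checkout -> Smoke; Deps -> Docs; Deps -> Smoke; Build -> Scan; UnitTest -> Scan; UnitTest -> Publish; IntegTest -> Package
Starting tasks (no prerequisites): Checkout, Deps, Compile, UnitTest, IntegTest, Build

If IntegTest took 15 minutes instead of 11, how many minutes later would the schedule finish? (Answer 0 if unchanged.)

4

As given, the longest chain is IntegTest→Package = 11+5 = 16, so the finish is 16 minutes.
IntegTest is on the critical path; changing it to 15 makes that path 20 minutes.
The critical path is still IntegTest→Package; finish is now 20 minutes.
Change in finish: 20 − 16 = +4 minutes.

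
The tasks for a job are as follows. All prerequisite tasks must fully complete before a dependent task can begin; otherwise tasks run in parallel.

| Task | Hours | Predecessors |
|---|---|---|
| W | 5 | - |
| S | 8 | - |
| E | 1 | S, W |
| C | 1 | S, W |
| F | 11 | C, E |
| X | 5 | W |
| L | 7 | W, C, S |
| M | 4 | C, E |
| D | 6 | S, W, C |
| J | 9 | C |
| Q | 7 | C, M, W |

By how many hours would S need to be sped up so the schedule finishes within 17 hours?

Current finish: 20 hours; target: 17.
S is on every critical path, so each hour cut from S cuts the finish by one (this holds down to a finish of 17).
Need 20 − 17 = 3 hours off S → S becomes 5 hours, finish becomes 17.

3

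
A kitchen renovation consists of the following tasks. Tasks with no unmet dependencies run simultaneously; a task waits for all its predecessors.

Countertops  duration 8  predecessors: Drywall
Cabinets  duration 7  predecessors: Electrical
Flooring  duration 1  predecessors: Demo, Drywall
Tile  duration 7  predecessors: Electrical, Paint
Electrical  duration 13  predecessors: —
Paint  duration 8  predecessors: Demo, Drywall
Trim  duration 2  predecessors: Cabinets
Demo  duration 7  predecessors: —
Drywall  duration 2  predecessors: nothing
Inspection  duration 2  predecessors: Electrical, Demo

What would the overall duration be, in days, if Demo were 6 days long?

22

Baseline: Demo→Paint→Tile = 7+8+7 = 22 → 22 days.
Demo is on the critical path; changing it to 6 makes that path 21 days.
The binding chain switches to Electrical→Cabinets→Trim = 13+7+2 = 22; finish 22 days.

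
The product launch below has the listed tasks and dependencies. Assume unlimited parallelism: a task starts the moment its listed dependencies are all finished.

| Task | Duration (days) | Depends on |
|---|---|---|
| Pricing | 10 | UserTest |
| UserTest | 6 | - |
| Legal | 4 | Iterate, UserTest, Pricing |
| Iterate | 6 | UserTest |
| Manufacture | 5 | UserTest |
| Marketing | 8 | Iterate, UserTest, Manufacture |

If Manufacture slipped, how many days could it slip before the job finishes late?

1

UserTest→Iterate→Marketing = 6+6+8 = 20 sets the makespan at 20 days.
Manufacture finishes as early as 11 and must finish by 12.
Float = 20 − 19 = 1.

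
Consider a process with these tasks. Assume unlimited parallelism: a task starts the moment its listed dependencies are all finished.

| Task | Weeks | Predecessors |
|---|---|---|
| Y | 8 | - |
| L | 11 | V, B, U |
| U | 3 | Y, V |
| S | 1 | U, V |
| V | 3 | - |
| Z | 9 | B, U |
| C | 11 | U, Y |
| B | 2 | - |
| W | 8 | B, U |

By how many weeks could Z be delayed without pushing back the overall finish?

2

Critical path: Y→U→L = 8+3+11 = 22, so the finish is 22 weeks.
The longest chain containing Z totals 20 weeks.
Float = 22 − 20 = 2.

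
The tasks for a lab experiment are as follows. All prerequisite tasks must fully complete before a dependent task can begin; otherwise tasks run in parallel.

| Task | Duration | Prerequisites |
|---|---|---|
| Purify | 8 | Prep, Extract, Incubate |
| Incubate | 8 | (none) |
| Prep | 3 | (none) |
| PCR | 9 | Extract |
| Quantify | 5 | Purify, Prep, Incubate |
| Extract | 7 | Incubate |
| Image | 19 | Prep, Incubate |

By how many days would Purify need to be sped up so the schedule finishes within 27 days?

Current finish: 28 days; target: 27.
Purify is on every critical path, so each day cut from Purify cuts the finish by one (this holds down to a finish of 27).
Need 28 − 27 = 1 day off Purify → Purify becomes 7 days, finish becomes 27.

1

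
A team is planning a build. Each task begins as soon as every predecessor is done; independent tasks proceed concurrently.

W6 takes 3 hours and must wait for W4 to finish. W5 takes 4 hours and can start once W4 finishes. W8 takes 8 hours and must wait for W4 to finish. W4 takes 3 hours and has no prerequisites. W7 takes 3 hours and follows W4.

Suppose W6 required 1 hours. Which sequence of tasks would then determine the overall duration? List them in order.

As given, the longest chain is W4→W8 = 3+8 = 11, so the finish is 11 hours.
W6 has 5 hours of float (longest path through it is 6).
The critical path is still W4→W8; finish is now 11 hours.

W4, W8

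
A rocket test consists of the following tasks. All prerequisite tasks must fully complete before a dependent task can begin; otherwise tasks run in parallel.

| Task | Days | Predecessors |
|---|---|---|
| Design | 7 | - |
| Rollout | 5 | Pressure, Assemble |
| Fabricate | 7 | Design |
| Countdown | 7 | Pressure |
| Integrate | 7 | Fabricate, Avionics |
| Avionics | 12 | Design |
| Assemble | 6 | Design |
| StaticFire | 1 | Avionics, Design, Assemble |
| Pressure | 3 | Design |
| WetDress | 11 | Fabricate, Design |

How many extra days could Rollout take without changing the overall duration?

8

Design→Avionics→Integrate = 7+12+7 = 26 sets the makespan at 26 days.
Rollout finishes as early as 18 and must finish by 26.
Slack of Rollout = 21 − 13 = 8 days.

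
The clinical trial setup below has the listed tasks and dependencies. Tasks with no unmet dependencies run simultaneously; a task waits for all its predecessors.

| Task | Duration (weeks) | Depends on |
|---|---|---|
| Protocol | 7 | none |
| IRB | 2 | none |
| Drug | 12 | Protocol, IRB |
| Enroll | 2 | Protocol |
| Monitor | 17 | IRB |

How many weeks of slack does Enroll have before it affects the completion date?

10

Protocol→Drug = 7+12 = 19 sets the makespan at 19 weeks.
Enroll finishes as early as 9 and must finish by 19.
Float = 19 − 9 = 10.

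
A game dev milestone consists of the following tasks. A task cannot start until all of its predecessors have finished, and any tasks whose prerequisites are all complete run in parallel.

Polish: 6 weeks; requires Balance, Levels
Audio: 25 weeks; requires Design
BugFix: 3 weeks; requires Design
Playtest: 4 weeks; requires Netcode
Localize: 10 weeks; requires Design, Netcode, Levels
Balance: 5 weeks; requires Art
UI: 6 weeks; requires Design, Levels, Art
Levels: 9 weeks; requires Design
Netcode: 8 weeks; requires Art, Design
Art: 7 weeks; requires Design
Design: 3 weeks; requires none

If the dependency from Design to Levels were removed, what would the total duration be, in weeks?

28

With the dependency in place, Design→Art→Netcode→Localize = 3+7+8+10 = 28 sets the finish at 28 weeks.
Without Design→Levels, Levels's earliest start moves from 3 to 0.
New critical path: Design→Art→Netcode→Localize = 3+7+8+10 = 28 ⇒ 28 weeks.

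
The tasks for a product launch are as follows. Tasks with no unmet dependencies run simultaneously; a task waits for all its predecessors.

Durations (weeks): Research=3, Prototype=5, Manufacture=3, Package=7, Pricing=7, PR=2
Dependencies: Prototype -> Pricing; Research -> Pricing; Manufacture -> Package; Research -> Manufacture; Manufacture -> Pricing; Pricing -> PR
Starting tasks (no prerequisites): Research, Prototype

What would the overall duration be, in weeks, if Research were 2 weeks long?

14

The binding path is Research→Manufacture→Pricing→PR = 3+3+7+2 = 15; finish at 15 weeks.
Research lies on that path, so at 2 weeks the path becomes 14 weeks.
No other chain overtakes it, so the finish is 14 weeks.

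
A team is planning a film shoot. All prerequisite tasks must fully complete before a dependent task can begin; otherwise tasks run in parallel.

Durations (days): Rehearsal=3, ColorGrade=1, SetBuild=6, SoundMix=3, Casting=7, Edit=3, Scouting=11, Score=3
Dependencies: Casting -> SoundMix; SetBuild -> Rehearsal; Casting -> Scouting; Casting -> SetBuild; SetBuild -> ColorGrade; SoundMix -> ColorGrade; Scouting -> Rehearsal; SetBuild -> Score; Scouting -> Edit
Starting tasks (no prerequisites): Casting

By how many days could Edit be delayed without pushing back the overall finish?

Casting→Scouting→Rehearsal = 7+11+3 = 21 sets the makespan at 21 days.
Longest path through Edit: 21 days (earliest finish 21, latest finish 21).
So Edit can slip 21 − 21 = 0 days.

0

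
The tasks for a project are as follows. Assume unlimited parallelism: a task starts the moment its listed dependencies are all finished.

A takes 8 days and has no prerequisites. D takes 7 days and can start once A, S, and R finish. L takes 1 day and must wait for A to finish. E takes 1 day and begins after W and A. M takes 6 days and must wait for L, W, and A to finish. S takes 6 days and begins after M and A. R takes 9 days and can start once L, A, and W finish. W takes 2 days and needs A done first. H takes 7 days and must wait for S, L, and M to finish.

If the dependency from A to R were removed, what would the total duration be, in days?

29

Original critical path: A→W→M→S→D = 8+2+6+6+7 = 29 ⇒ 29 days.
Dropping A→R doesn't change R's earliest start (10); another predecessor still binds.
After: A→W→M→S→D = 8+2+6+6+7 = 29 → 29 days.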